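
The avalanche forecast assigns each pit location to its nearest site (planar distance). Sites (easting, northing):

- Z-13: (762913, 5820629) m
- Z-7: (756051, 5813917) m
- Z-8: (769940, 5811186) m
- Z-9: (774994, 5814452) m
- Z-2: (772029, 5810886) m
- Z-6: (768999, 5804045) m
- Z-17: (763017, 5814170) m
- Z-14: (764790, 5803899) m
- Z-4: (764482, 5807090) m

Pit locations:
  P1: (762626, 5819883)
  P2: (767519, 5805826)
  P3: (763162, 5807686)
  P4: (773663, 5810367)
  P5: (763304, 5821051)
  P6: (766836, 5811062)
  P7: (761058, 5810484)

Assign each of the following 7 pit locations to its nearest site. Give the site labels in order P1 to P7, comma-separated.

Z-13, Z-6, Z-4, Z-2, Z-13, Z-8, Z-17

P1 → Z-13 (d²=638885.00)
P2 → Z-6 (d²=5362361.00)
P3 → Z-4 (d²=2097616.00)
P4 → Z-2 (d²=2939317.00)
P5 → Z-13 (d²=330965.00)
P6 → Z-8 (d²=9650192.00)
P7 → Z-17 (d²=17424277.00)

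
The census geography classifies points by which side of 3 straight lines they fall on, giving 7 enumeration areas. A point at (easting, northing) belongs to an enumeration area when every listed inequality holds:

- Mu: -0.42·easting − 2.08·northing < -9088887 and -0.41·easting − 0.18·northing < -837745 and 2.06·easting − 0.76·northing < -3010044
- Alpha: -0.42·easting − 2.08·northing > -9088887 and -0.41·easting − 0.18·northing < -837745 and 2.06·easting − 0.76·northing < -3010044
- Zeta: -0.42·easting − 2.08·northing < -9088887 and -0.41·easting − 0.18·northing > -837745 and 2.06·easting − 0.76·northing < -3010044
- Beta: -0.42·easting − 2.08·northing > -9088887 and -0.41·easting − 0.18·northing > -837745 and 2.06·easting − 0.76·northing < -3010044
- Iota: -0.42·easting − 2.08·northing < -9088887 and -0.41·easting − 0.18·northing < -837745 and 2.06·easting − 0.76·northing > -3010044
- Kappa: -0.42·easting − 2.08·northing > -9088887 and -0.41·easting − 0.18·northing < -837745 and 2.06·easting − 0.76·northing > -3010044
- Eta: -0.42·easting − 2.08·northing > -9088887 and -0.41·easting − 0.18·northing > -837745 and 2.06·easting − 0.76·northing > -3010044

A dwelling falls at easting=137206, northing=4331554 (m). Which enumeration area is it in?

-0.42·137206 − 2.08·4331554 = -9067258.840, which is > -9088887
-0.41·137206 − 0.18·4331554 = -835934.180, which is > -837745
2.06·137206 − 0.76·4331554 = -3009336.680, which is > -3010044
This sign pattern matches Eta.

Eta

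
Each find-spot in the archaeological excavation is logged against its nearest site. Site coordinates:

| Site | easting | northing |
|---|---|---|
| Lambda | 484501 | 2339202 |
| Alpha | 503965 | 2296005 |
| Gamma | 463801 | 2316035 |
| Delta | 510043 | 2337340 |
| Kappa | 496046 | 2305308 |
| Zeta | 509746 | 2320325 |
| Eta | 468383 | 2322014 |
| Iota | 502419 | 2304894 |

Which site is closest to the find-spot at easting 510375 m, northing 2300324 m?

Alpha

Squared distances to each site:
Lambda: 2180962760.000; Alpha: 59741861.000; Gamma: 2415972997.000; Delta: 1370294480.000; Kappa: 230160497.000; Zeta: 400435642.000; Eta: 2233784164.000; Iota: 84182836.000.
Minimum at Alpha.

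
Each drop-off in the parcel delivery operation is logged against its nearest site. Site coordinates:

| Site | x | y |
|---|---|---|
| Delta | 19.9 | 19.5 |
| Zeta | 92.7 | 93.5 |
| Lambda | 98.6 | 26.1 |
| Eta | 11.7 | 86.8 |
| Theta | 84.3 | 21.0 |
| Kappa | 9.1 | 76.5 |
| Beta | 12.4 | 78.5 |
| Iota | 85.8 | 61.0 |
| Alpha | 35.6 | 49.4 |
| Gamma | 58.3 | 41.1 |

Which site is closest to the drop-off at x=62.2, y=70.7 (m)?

Iota

Squared distances to each site:
Delta: 4410.730; Zeta: 1450.090; Lambda: 3314.120; Eta: 2809.460; Theta: 2958.500; Kappa: 2853.250; Beta: 2540.880; Iota: 651.050; Alpha: 1161.250; Gamma: 891.370.
Minimum at Iota.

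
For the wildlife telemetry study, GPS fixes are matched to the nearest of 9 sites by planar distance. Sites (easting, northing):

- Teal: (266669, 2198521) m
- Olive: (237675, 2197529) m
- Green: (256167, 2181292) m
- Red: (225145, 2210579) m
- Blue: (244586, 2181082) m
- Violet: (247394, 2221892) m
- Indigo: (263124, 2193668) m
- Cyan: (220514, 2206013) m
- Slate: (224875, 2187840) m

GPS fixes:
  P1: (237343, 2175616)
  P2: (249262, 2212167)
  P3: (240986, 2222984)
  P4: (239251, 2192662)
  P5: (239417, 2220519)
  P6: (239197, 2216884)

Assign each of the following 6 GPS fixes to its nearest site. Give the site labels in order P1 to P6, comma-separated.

Blue, Violet, Violet, Olive, Violet, Violet

P1 → Blue (d²=82338205.00)
P2 → Violet (d²=98065049.00)
P3 → Violet (d²=42254928.00)
P4 → Olive (d²=26171465.00)
P5 → Violet (d²=65517658.00)
P6 → Violet (d²=92270873.00)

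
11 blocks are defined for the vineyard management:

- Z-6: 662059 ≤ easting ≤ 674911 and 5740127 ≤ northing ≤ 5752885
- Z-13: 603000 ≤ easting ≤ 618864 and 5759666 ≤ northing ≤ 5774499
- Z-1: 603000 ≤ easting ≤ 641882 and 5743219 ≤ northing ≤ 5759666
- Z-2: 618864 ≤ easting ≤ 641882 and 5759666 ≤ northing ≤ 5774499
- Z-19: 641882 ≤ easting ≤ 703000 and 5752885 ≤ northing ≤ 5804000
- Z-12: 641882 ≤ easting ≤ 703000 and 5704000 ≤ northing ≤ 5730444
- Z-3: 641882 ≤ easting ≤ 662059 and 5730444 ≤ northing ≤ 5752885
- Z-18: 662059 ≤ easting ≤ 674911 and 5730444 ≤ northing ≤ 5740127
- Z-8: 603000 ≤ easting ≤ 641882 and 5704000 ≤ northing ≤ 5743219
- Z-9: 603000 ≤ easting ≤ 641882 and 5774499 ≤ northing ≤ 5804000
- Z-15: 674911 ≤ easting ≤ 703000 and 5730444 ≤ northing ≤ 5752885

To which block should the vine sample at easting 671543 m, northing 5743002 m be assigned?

Z-6

The point has easting = 671543 and northing = 5743002.
Only Z-6 satisfies 662059 ≤ easting ≤ 674911 and 5740127 ≤ northing ≤ 5752885.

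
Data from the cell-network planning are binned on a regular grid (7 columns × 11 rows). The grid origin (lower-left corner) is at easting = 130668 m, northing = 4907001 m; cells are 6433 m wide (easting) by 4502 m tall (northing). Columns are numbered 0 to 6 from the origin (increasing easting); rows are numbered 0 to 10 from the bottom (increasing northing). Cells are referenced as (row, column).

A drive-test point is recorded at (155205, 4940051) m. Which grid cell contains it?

(7, 3)

Column index: ⌊(155205 − 130668) / 6433⌋ = ⌊3.814⌋ = 3
Row offset from origin: ⌊(4940051 − 4907001) / 4502⌋ = ⌊7.341⌋ = 7 → row 7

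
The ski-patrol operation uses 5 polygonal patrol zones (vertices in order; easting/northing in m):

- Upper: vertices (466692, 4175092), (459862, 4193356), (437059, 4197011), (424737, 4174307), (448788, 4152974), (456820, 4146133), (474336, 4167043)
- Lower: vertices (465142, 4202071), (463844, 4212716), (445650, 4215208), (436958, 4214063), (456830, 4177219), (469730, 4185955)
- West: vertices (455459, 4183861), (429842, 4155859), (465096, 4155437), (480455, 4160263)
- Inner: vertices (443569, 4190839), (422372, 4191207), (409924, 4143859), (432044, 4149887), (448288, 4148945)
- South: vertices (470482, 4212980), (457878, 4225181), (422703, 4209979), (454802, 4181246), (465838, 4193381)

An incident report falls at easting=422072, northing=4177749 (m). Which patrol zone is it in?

Inner

Cast a ray rightward from (422072, 4177749). For each polygon, the edges (by vertex number in listed order) whose endpoints lie on opposite sides of northing = 4177749, where each meets that height, and whether that is right or left of the point:
Upper: 1–2 at easting≈465698.4 (right), 3–4 at easting≈426605.1 (right) → 2 crossings.
Lower: 4–5 at easting≈456544.1 (right), 5–6 at easting≈457612.6 (right) → 2 crossings.
West: 1–2 at easting≈449867.6 (right), 4–1 at easting≈461933.1 (right) → 2 crossings.
Inner: 2–3 at easting≈418833.8 (left), 5–1 at easting≈445043.5 (right) → 1 crossing.
South: no edge straddles that height → 0 crossings.
Only Inner has an odd count, so the point is inside Inner.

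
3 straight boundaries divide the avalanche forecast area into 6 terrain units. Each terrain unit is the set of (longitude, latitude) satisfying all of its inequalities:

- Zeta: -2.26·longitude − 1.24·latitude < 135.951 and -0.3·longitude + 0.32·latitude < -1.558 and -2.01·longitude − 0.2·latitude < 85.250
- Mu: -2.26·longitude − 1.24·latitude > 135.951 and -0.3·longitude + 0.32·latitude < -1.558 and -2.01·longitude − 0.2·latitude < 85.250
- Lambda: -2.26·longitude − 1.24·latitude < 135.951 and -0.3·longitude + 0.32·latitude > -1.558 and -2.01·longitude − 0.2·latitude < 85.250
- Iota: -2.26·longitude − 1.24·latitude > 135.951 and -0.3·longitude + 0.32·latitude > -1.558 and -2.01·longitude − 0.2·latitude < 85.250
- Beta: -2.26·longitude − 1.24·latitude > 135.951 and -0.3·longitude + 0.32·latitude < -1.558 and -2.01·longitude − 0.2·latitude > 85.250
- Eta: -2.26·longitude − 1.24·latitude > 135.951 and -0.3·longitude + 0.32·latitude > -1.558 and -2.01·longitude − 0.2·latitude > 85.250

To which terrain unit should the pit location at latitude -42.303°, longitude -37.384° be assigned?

Mu

-2.26·-37.384 − 1.24·-42.303 = 136.944, which is > 135.951
-0.3·-37.384 + 0.32·-42.303 = -2.322, which is < -1.558
-2.01·-37.384 − 0.2·-42.303 = 83.602, which is < 85.250
This sign pattern matches Mu.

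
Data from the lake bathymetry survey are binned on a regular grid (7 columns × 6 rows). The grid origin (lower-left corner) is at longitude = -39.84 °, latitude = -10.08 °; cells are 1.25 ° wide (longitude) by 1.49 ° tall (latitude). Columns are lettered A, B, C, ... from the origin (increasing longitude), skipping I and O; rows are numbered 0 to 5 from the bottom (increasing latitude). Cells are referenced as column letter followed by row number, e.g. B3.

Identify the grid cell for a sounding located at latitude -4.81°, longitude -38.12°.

Column index: ⌊(-38.12 − -39.84) / 1.25⌋ = ⌊1.376⌋ = 1 → column B
Row offset from origin: ⌊(-4.81 − -10.08) / 1.49⌋ = ⌊3.537⌋ = 3 → row 3

B3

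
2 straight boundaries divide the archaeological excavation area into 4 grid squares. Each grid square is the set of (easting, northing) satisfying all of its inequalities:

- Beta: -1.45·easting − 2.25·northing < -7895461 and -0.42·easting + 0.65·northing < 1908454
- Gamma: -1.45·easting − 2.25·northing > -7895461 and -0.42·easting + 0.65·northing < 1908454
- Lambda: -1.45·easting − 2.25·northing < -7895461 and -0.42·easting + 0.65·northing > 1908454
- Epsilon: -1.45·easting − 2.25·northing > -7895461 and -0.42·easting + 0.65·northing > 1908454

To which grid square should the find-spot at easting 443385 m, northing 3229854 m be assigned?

Lambda

-1.45·443385 − 2.25·3229854 = -7910079.750, which is < -7895461
-0.42·443385 + 0.65·3229854 = 1913183.400, which is > 1908454
This sign pattern matches Lambda.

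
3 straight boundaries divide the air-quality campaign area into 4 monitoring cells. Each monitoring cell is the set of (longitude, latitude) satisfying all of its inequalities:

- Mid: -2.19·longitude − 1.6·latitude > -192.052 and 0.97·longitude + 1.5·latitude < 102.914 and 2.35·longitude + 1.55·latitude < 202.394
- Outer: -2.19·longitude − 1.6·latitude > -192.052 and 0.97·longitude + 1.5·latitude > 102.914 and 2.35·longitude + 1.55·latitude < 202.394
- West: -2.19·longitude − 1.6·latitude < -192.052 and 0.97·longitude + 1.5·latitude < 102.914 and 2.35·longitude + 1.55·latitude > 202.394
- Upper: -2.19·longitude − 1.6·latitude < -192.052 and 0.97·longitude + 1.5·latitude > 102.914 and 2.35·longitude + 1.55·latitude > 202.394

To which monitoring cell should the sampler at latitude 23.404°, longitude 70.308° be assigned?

-2.19·70.308 − 1.6·23.404 = -191.421, which is > -192.052
0.97·70.308 + 1.5·23.404 = 103.305, which is > 102.914
2.35·70.308 + 1.55·23.404 = 201.500, which is < 202.394
This sign pattern matches Outer.

Outer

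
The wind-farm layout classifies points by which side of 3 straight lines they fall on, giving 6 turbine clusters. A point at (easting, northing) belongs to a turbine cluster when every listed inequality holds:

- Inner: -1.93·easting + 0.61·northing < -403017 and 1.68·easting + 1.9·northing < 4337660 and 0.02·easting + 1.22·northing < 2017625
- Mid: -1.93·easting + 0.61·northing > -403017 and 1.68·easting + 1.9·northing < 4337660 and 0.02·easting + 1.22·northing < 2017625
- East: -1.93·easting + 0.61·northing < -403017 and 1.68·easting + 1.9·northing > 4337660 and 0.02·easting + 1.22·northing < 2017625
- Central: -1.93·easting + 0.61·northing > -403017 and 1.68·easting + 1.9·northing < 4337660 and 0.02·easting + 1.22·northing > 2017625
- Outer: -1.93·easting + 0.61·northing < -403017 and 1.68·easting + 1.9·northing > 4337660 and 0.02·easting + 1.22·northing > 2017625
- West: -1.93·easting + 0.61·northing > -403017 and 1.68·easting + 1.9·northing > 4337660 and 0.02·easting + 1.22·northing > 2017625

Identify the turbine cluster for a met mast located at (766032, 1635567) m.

-1.93·766032 + 0.61·1635567 = -480745.890, which is < -403017
1.68·766032 + 1.9·1635567 = 4394511.060, which is > 4337660
0.02·766032 + 1.22·1635567 = 2010712.380, which is < 2017625
This sign pattern matches East.

East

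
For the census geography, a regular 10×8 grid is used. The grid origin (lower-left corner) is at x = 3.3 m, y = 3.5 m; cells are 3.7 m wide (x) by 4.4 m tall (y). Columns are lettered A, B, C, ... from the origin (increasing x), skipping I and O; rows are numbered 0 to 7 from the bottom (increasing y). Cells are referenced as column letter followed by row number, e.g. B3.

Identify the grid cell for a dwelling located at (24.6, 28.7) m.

Column index: ⌊(24.6 − 3.3) / 3.7⌋ = ⌊5.757⌋ = 5 → column F
Row offset from origin: ⌊(28.7 − 3.5) / 4.4⌋ = ⌊5.727⌋ = 5 → row 5

F5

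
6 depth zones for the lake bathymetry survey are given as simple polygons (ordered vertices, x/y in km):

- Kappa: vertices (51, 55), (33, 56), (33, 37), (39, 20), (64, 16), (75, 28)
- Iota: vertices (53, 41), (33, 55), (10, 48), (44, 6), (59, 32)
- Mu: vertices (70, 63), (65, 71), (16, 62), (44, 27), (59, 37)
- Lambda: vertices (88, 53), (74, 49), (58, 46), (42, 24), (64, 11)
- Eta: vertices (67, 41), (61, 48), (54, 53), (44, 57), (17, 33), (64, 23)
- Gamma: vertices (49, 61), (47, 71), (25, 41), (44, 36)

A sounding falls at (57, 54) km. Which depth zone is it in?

Cast a ray rightward from (57, 54). For each polygon, the edges (by vertex number in listed order) whose endpoints lie on opposite sides of y = 54, where each meets that height, and whether that is right or left of the point:
Kappa: 2–3 at x≈33.0 (left), 6–1 at x≈51.9 (left) → 0 crossings.
Iota: 1–2 at x≈34.4 (left), 2–3 at x≈29.7 (left) → 0 crossings.
Mu: 3–4 at x≈22.4 (left), 5–1 at x≈66.2 (right) → 1 crossing.
Lambda: no edge straddles that height → 0 crossings.
Eta: 3–4 at x≈51.5 (left), 4–5 at x≈40.6 (left) → 0 crossings.
Gamma: 2–3 at x≈34.5 (left), 4–1 at x≈47.6 (left) → 0 crossings.
Only Mu has an odd count, so the point is inside Mu.

Mu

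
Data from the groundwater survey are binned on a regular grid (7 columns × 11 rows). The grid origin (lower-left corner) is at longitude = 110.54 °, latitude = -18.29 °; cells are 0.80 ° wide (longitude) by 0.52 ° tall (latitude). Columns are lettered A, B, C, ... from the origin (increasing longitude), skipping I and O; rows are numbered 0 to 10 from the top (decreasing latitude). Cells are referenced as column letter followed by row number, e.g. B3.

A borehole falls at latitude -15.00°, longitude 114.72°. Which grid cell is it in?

F4

Column index: ⌊(114.72 − 110.54) / 0.80⌋ = ⌊5.225⌋ = 5 → column F
Row offset from origin: ⌊(-15.00 − -18.29) / 0.52⌋ = ⌊6.327⌋ = 6 → row 4 (counted from top)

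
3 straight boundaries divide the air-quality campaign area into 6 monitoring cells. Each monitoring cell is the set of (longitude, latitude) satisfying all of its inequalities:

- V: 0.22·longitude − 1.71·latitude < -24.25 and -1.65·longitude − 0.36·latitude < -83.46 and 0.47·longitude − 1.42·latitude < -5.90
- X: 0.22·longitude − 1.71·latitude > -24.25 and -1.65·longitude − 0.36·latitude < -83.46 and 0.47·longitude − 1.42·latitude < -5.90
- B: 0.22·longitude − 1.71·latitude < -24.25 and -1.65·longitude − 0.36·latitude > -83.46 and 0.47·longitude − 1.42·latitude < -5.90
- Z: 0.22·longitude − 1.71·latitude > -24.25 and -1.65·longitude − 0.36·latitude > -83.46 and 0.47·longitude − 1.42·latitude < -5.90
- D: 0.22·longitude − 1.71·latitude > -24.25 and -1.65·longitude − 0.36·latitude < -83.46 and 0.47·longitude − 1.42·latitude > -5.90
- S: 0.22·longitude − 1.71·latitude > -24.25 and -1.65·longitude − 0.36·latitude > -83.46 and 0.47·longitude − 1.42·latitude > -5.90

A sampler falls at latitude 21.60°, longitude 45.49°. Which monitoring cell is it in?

0.22·45.49 − 1.71·21.60 = -26.928, which is < -24.25
-1.65·45.49 − 0.36·21.60 = -82.834, which is > -83.46
0.47·45.49 − 1.42·21.60 = -9.292, which is < -5.90
This sign pattern matches B.

B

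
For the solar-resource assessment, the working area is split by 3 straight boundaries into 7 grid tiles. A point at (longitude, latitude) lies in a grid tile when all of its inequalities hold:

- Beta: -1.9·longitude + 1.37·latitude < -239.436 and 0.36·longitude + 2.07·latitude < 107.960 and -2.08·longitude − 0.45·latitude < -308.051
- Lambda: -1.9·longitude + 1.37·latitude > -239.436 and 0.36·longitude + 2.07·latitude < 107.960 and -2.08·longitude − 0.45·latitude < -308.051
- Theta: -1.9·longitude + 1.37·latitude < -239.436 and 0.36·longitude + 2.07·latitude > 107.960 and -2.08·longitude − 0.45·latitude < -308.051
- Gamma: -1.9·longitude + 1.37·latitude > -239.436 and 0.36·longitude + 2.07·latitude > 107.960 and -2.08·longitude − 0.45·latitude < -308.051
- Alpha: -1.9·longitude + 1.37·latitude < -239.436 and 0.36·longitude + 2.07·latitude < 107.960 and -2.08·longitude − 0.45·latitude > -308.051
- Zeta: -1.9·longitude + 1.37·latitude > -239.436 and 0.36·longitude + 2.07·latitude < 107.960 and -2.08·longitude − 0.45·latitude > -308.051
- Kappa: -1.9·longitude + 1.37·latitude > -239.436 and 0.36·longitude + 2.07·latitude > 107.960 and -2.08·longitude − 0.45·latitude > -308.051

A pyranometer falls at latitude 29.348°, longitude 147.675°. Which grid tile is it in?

-1.9·147.675 + 1.37·29.348 = -240.376, which is < -239.436
0.36·147.675 + 2.07·29.348 = 113.913, which is > 107.960
-2.08·147.675 − 0.45·29.348 = -320.371, which is < -308.051
This sign pattern matches Theta.

Theta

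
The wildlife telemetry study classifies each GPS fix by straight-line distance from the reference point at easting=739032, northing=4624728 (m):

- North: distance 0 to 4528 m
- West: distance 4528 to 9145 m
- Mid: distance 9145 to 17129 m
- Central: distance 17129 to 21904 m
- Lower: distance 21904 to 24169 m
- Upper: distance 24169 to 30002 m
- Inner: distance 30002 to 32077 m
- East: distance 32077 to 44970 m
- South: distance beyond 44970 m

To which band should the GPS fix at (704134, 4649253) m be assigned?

East

Distance = √((704134−739032)² + (4649253−4624728)²) = √(1217870404.000 + 601475625.000) = 42653.793 m.
32077 ≤ 42653.793 < 44970 → East.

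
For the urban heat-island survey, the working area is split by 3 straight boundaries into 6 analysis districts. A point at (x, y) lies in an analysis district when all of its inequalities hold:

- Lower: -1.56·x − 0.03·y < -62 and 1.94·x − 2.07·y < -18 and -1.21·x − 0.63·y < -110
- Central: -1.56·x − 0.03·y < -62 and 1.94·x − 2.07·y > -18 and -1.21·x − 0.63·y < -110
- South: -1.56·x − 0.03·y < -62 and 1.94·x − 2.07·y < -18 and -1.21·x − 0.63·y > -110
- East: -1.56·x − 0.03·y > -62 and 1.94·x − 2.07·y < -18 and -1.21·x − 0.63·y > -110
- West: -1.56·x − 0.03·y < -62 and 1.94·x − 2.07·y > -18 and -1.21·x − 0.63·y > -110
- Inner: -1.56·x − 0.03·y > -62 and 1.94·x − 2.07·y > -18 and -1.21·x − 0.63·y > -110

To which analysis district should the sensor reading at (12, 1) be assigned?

-1.56·12 − 0.03·1 = -18.750, which is > -62
1.94·12 − 2.07·1 = 21.210, which is > -18
-1.21·12 − 0.63·1 = -15.150, which is > -110
This sign pattern matches Inner.

Inner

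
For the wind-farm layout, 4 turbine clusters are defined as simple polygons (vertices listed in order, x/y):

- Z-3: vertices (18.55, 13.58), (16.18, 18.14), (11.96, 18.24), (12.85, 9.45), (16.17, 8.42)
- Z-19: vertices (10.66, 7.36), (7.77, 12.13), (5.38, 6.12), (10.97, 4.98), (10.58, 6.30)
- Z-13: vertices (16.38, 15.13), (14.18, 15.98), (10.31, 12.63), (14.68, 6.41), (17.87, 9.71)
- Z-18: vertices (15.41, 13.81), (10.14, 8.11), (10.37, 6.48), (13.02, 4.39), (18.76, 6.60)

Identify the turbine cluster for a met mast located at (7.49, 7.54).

Cast a ray rightward from (7.49, 7.54). For each polygon, the edges (by vertex number in listed order) whose endpoints lie on opposite sides of y = 7.54, where each meets that height, and whether that is right or left of the point:
Z-3: no edge straddles that height → 0 crossings.
Z-19: 1–2 at x≈10.551 (right), 2–3 at x≈5.945 (left) → 1 crossing.
Z-13: 3–4 at x≈13.886 (right), 4–5 at x≈15.772 (right) → 2 crossings.
Z-18: 2–3 at x≈10.220 (right), 5–1 at x≈18.323 (right) → 2 crossings.
Only Z-19 has an odd count, so the point is inside Z-19.

Z-19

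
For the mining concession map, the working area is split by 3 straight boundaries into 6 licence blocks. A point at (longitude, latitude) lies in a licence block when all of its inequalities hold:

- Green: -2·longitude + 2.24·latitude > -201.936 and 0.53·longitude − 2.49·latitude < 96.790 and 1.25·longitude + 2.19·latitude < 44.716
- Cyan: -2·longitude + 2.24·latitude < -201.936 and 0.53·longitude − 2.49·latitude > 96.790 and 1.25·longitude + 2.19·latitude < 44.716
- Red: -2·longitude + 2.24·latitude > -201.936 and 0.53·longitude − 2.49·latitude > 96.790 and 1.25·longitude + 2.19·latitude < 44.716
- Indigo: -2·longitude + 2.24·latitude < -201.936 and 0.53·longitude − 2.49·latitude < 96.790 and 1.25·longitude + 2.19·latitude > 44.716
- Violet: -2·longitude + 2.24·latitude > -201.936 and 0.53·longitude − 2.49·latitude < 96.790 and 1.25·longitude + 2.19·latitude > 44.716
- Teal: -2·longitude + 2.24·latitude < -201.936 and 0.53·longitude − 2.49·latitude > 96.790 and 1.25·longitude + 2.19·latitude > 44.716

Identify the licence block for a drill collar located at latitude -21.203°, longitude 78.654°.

-2·78.654 + 2.24·-21.203 = -204.803, which is < -201.936
0.53·78.654 − 2.49·-21.203 = 94.482, which is < 96.790
1.25·78.654 + 2.19·-21.203 = 51.883, which is > 44.716
This sign pattern matches Indigo.

Indigo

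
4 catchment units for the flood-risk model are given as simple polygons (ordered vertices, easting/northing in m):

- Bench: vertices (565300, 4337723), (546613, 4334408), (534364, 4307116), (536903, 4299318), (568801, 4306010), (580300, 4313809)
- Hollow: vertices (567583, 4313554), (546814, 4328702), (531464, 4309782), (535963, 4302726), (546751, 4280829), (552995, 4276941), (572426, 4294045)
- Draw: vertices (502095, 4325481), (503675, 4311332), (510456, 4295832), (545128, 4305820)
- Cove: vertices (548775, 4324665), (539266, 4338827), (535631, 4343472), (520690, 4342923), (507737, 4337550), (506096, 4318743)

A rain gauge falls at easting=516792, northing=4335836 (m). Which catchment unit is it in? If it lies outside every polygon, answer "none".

Cast a ray rightward from (516792, 4335836). For each polygon, the edges (by vertex number in listed order) whose endpoints lie on opposite sides of northing = 4335836, where each meets that height, and whether that is right or left of the point:
Bench: 1–2 at easting≈554662.8 (right), 6–1 at easting≈566483.6 (right) → 2 crossings.
Hollow: no edge straddles that height → 0 crossings.
Draw: no edge straddles that height → 0 crossings.
Cove: 1–2 at easting≈541274.3 (right), 5–6 at easting≈507587.4 (left) → 1 crossing.
Only Cove has an odd count, so the point is inside Cove.

Cove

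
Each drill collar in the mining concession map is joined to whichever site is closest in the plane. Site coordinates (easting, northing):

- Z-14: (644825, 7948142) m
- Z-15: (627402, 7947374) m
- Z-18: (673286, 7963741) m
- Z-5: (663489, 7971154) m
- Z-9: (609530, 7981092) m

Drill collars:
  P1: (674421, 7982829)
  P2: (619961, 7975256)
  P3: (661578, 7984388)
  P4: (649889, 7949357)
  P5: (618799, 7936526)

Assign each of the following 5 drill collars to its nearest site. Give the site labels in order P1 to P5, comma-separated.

Z-5, Z-9, Z-5, Z-14, Z-15

P1 → Z-5 (d²=255814249.00)
P2 → Z-9 (d²=142864657.00)
P3 → Z-5 (d²=178790677.00)
P4 → Z-14 (d²=27120321.00)
P5 → Z-15 (d²=191690713.00)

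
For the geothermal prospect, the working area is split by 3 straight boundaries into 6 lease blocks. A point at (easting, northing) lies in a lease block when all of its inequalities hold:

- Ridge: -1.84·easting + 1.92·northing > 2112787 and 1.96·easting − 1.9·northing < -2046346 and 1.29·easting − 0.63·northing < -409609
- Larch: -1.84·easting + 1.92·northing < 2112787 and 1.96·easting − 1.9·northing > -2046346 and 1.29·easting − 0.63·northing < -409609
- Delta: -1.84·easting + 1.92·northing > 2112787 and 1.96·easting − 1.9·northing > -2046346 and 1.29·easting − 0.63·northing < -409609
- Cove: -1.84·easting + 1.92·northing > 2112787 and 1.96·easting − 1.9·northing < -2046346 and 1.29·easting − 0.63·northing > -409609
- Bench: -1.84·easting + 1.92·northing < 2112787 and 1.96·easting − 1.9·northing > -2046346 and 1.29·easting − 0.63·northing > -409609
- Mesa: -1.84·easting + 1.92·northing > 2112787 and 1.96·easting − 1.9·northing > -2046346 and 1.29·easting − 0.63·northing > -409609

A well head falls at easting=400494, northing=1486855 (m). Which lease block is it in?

Delta

-1.84·400494 + 1.92·1486855 = 2117852.640, which is > 2112787
1.96·400494 − 1.9·1486855 = -2040056.260, which is > -2046346
1.29·400494 − 0.63·1486855 = -420081.390, which is < -409609
This sign pattern matches Delta.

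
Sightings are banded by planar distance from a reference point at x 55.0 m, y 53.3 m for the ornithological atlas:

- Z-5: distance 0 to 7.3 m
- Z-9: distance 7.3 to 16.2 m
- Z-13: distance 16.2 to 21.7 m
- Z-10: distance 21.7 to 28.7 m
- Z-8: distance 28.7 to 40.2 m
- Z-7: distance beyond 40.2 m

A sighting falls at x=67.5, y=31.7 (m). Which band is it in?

Distance = √((67.5−55.0)² + (31.7−53.3)²) = √(156.250 + 466.560) = 24.956 m.
21.7 ≤ 24.956 < 28.7 → Z-10.

Z-10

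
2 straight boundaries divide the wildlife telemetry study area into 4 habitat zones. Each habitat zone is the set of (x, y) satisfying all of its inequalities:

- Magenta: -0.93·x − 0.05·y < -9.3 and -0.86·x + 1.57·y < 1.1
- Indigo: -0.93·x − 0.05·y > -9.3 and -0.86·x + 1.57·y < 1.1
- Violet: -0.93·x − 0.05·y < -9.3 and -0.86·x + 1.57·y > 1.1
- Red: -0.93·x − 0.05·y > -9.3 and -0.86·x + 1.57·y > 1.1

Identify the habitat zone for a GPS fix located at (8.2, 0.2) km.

Indigo

-0.93·8.2 − 0.05·0.2 = -7.636, which is > -9.3
-0.86·8.2 + 1.57·0.2 = -6.738, which is < 1.1
This sign pattern matches Indigo.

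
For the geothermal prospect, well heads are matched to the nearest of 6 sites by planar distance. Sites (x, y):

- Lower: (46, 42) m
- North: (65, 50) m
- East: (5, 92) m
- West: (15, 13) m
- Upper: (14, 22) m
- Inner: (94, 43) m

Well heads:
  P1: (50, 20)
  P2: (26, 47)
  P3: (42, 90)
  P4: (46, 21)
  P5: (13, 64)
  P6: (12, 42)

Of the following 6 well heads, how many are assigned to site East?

2

P1 → Lower
P2 → Lower
P3 → East
P4 → Lower
P5 → East
P6 → Upper
2 of the 6 go to East.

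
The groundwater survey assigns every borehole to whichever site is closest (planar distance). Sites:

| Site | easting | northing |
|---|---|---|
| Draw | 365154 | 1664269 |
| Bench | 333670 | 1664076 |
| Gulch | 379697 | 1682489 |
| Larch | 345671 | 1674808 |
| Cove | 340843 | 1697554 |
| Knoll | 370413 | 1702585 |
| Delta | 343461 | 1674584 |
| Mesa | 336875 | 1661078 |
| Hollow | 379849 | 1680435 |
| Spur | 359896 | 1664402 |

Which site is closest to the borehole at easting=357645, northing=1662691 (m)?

Squared distances to each site:
Draw: 58875165.000; Bench: 576718850.000; Gulch: 878251508.000; Larch: 290198365.000; Cove: 1497735973.000; Knoll: 1754553060.000; Delta: 342629305.000; Mesa: 433994669.000; Hollow: 807867152.000; Spur: 7994522.000.
Minimum at Spur.

Spur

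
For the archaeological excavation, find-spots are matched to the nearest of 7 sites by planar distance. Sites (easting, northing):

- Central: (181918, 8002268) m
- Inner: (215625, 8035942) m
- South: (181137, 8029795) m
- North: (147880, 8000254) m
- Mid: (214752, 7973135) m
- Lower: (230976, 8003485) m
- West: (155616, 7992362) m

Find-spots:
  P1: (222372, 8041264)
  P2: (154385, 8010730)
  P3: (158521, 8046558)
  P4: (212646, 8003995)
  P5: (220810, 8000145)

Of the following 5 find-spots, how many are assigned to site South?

1

P1 → Inner
P2 → North
P3 → South
P4 → Lower
P5 → Lower
1 of the 5 goes to South.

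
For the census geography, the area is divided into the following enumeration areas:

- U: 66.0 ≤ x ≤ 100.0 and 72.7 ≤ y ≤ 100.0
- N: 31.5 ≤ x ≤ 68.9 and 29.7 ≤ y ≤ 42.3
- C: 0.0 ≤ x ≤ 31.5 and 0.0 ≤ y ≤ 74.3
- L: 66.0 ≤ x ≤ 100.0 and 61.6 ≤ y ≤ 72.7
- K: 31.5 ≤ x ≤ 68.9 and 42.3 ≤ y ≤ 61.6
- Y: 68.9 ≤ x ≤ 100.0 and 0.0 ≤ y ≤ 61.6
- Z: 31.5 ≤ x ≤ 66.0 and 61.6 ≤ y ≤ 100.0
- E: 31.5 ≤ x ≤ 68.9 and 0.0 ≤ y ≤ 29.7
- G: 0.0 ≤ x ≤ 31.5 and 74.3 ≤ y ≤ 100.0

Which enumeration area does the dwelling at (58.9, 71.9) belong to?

Z

The point has x = 58.9 and y = 71.9.
Only Z satisfies 31.5 ≤ x ≤ 66.0 and 61.6 ≤ y ≤ 100.0.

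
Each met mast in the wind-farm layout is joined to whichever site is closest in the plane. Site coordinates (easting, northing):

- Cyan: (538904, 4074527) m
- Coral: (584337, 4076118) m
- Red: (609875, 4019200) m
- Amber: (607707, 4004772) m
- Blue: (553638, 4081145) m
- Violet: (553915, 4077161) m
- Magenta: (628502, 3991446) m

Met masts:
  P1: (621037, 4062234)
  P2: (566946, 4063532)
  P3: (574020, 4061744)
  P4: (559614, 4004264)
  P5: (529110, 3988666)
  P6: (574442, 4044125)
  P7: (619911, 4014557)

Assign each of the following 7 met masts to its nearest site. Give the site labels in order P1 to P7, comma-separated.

P1 → Coral (d²=1539655456.00)
P2 → Violet (d²=355556602.00)
P3 → Coral (d²=313052365.00)
P4 → Amber (d²=2313194713.00)
P5 → Amber (d²=6436891645.00)
P6 → Coral (d²=1121463074.00)
P7 → Red (d²=122278745.00)

Coral, Violet, Coral, Amber, Amber, Coral, Red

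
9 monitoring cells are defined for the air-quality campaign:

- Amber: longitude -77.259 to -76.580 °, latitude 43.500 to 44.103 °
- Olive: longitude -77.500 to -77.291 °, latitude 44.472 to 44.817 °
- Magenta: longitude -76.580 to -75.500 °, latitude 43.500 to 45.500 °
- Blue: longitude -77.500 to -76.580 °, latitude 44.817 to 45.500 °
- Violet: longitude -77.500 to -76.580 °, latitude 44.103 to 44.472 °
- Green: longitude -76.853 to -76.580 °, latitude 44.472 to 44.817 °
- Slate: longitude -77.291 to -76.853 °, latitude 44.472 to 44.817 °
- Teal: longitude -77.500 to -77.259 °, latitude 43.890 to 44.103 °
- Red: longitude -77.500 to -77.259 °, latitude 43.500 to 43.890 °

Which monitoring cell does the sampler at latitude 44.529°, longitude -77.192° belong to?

The point has longitude = -77.192 and latitude = 44.529.
Only Slate satisfies -77.291 ≤ longitude ≤ -76.853 and 44.472 ≤ latitude ≤ 44.817.

Slate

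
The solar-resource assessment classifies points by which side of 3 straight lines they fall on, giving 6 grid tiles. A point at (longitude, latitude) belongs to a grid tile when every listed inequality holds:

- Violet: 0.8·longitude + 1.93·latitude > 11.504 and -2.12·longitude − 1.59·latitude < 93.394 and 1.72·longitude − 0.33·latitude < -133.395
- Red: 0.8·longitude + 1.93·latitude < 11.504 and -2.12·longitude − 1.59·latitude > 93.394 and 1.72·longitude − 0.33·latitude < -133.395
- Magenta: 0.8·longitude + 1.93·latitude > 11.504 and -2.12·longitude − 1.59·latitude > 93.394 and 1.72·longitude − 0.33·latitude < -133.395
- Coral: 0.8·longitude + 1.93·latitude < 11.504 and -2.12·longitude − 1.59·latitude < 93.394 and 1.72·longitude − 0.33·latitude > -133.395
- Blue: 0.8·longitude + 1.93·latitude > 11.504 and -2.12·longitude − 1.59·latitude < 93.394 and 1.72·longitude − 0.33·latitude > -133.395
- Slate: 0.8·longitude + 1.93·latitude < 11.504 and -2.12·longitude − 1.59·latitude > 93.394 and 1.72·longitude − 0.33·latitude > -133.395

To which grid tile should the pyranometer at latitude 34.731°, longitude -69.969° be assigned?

0.8·-69.969 + 1.93·34.731 = 11.056, which is < 11.504
-2.12·-69.969 − 1.59·34.731 = 93.112, which is < 93.394
1.72·-69.969 − 0.33·34.731 = -131.808, which is > -133.395
This sign pattern matches Coral.

Coral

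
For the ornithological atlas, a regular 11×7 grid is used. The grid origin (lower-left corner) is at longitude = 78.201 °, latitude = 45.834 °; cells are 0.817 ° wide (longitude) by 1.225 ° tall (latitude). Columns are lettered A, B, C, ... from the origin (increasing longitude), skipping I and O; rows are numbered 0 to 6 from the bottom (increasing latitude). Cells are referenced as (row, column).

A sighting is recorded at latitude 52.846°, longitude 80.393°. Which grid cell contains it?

Column index: ⌊(80.393 − 78.201) / 0.817⌋ = ⌊2.683⌋ = 2 → column C
Row offset from origin: ⌊(52.846 − 45.834) / 1.225⌋ = ⌊5.724⌋ = 5 → row 5

(5, C)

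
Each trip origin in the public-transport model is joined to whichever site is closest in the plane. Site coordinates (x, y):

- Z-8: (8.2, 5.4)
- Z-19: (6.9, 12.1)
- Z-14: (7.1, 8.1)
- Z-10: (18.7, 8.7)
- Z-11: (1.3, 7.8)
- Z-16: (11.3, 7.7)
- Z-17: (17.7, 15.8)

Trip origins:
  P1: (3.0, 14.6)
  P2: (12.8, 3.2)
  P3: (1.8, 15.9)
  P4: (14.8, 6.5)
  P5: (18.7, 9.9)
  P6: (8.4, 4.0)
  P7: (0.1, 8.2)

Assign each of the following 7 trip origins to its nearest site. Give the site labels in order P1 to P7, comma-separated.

Z-19, Z-16, Z-19, Z-16, Z-10, Z-8, Z-11

P1 → Z-19 (d²=21.46)
P2 → Z-16 (d²=22.50)
P3 → Z-19 (d²=40.45)
P4 → Z-16 (d²=13.69)
P5 → Z-10 (d²=1.44)
P6 → Z-8 (d²=2.00)
P7 → Z-11 (d²=1.60)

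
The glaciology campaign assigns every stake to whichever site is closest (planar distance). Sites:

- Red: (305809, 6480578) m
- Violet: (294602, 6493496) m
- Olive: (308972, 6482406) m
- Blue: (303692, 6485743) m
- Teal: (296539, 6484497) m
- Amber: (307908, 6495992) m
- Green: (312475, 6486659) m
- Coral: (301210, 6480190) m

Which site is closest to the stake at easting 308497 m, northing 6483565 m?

Squared distances to each site:
Red: 16147513.000; Violet: 291695786.000; Olive: 1568906.000; Blue: 27831709.000; Teal: 143862388.000; Amber: 154777250.000; Green: 25397320.000; Coral: 64490994.000.
Minimum at Olive.

Olive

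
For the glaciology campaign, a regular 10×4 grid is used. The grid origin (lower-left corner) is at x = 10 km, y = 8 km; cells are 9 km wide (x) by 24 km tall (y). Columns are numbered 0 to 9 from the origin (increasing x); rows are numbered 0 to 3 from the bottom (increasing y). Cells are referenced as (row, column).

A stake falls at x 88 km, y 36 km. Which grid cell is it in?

Column index: ⌊(88 − 10) / 9⌋ = ⌊8.667⌋ = 8
Row offset from origin: ⌊(36 − 8) / 24⌋ = ⌊1.167⌋ = 1 → row 1

(1, 8)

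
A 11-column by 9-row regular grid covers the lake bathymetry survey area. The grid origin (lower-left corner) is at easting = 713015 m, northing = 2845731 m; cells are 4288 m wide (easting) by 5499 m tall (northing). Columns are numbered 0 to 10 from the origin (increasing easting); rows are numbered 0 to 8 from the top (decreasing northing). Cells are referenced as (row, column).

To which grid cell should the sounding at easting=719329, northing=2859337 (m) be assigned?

(6, 1)

Column index: ⌊(719329 − 713015) / 4288⌋ = ⌊1.472⌋ = 1
Row offset from origin: ⌊(2859337 − 2845731) / 5499⌋ = ⌊2.474⌋ = 2 → row 6 (counted from top)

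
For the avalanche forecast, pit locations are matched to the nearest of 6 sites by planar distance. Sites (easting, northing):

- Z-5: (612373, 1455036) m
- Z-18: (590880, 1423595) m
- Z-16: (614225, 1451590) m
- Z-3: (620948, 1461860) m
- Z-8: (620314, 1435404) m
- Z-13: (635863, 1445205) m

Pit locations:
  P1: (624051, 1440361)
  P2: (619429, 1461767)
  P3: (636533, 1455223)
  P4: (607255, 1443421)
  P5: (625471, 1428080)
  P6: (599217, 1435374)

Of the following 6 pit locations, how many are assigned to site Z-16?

P1 → Z-8
P2 → Z-3
P3 → Z-13
P4 → Z-16
P5 → Z-8
P6 → Z-18
1 of the 6 goes to Z-16.

1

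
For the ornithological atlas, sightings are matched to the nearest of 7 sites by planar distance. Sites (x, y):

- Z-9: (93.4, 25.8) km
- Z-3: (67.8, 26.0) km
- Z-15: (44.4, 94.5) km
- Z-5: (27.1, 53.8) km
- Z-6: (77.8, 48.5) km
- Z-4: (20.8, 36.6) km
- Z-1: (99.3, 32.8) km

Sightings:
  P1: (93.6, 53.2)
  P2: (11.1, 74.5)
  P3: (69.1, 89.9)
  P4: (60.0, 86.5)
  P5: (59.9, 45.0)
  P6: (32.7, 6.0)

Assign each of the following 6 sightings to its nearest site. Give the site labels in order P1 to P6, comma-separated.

P1 → Z-6 (d²=271.73)
P2 → Z-5 (d²=684.49)
P3 → Z-15 (d²=631.25)
P4 → Z-15 (d²=307.36)
P5 → Z-6 (d²=332.66)
P6 → Z-4 (d²=1077.97)

Z-6, Z-5, Z-15, Z-15, Z-6, Z-4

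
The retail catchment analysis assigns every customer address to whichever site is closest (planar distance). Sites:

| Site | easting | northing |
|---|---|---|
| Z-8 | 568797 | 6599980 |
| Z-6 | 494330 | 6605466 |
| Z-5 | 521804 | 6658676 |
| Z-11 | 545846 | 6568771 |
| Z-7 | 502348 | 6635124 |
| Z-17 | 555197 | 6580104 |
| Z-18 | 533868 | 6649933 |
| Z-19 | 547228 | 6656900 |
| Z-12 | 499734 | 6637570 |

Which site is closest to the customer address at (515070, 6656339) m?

Squared distances to each site:
Z-8: 6062927410.000; Z-6: 3018209729.000; Z-5: 50808325.000; Z-11: 8615316800.000; Z-7: 611925509.000; Z-17: 7421951354.000; Z-18: 394401640.000; Z-19: 1034451685.000; Z-12: 587468257.000.
Minimum at Z-5.

Z-5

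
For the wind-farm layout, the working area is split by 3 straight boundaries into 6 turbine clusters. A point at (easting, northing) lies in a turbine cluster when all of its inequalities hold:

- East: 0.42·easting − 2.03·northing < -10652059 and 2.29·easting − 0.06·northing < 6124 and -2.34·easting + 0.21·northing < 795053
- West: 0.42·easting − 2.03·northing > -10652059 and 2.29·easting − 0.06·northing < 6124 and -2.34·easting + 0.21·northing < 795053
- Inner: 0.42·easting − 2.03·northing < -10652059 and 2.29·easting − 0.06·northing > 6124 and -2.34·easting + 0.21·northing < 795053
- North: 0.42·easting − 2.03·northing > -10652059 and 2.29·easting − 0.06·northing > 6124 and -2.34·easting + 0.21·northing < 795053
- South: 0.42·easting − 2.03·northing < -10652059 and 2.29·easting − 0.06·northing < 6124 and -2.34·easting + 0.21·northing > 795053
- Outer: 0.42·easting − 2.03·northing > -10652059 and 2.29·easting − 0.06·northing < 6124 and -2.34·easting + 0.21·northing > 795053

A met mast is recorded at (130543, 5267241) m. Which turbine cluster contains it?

Outer

0.42·130543 − 2.03·5267241 = -10637671.170, which is > -10652059
2.29·130543 − 0.06·5267241 = -17090.990, which is < 6124
-2.34·130543 + 0.21·5267241 = 800649.990, which is > 795053
This sign pattern matches Outer.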